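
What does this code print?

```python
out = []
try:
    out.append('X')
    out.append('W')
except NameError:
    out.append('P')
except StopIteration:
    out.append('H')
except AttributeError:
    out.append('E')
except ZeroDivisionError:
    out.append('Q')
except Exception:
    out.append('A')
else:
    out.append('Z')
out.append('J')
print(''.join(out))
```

Execution trace: 'X' (try body) → 'W' (try body, no exception) → 'Z' (else) → 'J' (after the try/except). Output: XWZJ

Answer: XWZJ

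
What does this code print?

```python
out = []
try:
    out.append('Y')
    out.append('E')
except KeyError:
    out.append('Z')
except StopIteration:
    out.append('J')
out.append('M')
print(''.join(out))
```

Execution trace: 'Y' (try body) → 'E' (try body, no exception) → 'M' (after the try/except). Output: YEM

Answer: YEM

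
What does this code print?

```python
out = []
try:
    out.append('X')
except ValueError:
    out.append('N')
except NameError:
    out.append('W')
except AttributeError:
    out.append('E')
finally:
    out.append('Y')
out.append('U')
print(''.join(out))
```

Execution trace: 'X' (try body, no exception) → 'Y' (finally) → 'U' (after the try/except). Output: XYU

Answer: XYU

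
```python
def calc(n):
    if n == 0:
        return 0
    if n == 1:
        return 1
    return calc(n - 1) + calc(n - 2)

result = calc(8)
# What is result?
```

Build up from base cases: calc(0)=0, calc(1)=1, calc(2)=1, calc(3)=2, calc(4)=3, calc(5)=5, calc(6)=8, ..., calc(8)=21

Answer: 21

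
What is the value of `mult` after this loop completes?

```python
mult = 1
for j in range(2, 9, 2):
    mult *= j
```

Product of even numbers 2 to 8
`mult` takes the values: 1 → 2 → 8 → 48 → 384

Answer: 384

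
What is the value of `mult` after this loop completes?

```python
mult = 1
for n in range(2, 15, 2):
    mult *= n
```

Product of even numbers 2 to 14
`mult` takes the values: 1 → 2 → 8 → 48 → 384 → 3840 → 46080 → 645120

Answer: 645120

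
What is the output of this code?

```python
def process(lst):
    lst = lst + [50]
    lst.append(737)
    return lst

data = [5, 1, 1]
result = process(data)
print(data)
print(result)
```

Key concept: rebinding parameter vs mutation.
Step by step:
`data = [5, 1, 1]` → data = [5, 1, 1]
`result = process(data)` → result = [5, 1, 1, 50, 737]
`print(data)` → prints [5, 1, 1]
`print(result)` → prints [5, 1, 1, 50, 737]

Answer:
[5, 1, 1]
[5, 1, 1, 50, 737]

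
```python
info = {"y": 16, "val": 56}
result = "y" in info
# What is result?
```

Trace:
`info = {"y": 16, "val": 56}` → info = {'y': 16, 'val': 56}
`result = "y" in info` → result = True
So result = True

Answer: True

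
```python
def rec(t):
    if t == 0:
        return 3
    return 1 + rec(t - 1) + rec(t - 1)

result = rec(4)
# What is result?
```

rec(t) = 1 + 2·rec(t-1), rec(0)=3. Closed form: (3+1)·2^4 - 1 = 63.

Answer: 63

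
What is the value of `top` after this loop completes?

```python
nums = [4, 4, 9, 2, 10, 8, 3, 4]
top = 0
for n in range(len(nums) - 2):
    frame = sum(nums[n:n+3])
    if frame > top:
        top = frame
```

Max sum of 3-element window in [4, 4, 9, 2, 10, 8, 3, 4]
`top` takes the values: 0 → 17 → 21

Answer: 21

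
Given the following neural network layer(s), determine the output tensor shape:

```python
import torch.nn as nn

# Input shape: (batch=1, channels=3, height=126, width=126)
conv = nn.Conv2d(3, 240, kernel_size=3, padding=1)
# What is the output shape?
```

Input: (1, 3, 126, 126) -> Output: (1, 240, 126, 126)

Answer: (1, 240, 126, 126)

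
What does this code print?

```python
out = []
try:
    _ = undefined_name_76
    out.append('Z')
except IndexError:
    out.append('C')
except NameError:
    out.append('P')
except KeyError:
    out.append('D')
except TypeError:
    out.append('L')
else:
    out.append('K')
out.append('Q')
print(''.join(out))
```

Execution trace: 'P' (except NameError) → 'Q' (after the try/except). Output: PQ

Answer: PQ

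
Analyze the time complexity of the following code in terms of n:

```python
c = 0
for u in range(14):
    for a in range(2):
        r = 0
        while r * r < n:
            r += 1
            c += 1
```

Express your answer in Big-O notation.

Each loop level contributes: 1 × 1 × √n. Multiplying the contributions gives O(√n).

Answer: O(√n)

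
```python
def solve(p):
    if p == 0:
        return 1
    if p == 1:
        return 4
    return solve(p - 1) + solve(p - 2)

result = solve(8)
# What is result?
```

Build up from base cases: solve(0)=1, solve(1)=4, solve(2)=5, solve(3)=9, solve(4)=14, solve(5)=23, solve(6)=37, ..., solve(8)=97

Answer: 97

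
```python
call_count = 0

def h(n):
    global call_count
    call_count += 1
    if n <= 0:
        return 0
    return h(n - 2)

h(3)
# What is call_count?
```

Linear recursion stepping by 2: 3 calls from n=3 down to ≤0.

Answer: 3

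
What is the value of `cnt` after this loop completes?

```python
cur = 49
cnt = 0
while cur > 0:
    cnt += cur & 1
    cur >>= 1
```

Count set bits in 49 (binary: 0b110001)
`cnt` takes the values: 0 → 1 → 2 → 3

Answer: 3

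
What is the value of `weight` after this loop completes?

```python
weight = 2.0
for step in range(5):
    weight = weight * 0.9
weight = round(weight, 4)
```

Exponential decay: 2.0 * 0.9^5
`weight` takes the values: 2.0 → 1.8 → 1.62 → 1.458 → 1.3122 → 1.18098 → 1.181

Answer: 1.181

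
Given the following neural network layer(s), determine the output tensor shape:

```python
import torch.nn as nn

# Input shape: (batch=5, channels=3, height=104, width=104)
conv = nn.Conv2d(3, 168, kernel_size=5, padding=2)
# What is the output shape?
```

Input: (5, 3, 104, 104) -> Output: (5, 168, 104, 104)

Answer: (5, 168, 104, 104)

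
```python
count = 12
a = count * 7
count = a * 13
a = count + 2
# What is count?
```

Trace:
`count = 12` → count = 12
`a = count * 7` → a = 84
`count = a * 13` → count = 1092
`a = count + 2` → a = 1094
So count = 1092

Answer: 1092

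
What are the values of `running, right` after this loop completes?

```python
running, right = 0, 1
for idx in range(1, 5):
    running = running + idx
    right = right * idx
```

Sum and factorial of 1 to 4
`running, right` takes the values: (0, 1) → (1, 1) → (3, 1) → (3, 2) → (6, 2) → (6, 6) → (10, 6) → (10, 24)

Answer: 10, 24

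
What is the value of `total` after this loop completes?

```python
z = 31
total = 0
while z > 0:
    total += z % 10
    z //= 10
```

Sum digits of 31
`total` takes the values: 0 → 1 → 4

Answer: 4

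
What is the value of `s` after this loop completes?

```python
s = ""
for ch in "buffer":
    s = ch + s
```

Reverse 'buffer'
`s` takes the values: "" → "b" → "ub" → "fub" → "ffub" → "effub" → "reffub"

Answer: "reffub"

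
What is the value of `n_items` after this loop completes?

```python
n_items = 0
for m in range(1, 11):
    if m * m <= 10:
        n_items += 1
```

Count numbers where m² ≤ 10
`n_items` takes the values: 0 → 1 → 2 → 3

Answer: 3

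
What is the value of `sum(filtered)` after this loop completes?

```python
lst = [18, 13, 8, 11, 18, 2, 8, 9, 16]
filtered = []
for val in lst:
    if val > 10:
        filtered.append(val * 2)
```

Sum of doubled values > 10
`filtered` takes the values: [] → [36] → [36, 26] → [36, 26, 22] → [36, 26, 22, 36] → [36, 26, 22, 36, 32]
So `sum(filtered)` = 152

Answer: 152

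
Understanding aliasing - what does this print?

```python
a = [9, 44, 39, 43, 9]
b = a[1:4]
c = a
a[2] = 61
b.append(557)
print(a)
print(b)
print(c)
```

Key concept: slice vs alias.
Step by step:
`a = [9, 44, 39, 43, 9]` → a = [9, 44, 39, 43, 9]
`b = a[1:4]` → b = [44, 39, 43]
`c = a` → c = [9, 44, 39, 43, 9] (same object as a)
`a[2] = 61` → a = [9, 44, 61, 43, 9] (same object as c); c = [9, 44, 61, 43, 9] (same object as a)
`b.append(557)` → b = [44, 39, 43, 557]
`print(a)` → prints [9, 44, 61, 43, 9]
`print(b)` → prints [44, 39, 43, 557]
`print(c)` → prints [9, 44, 61, 43, 9]

Answer:
[9, 44, 61, 43, 9]
[44, 39, 43, 557]
[9, 44, 61, 43, 9]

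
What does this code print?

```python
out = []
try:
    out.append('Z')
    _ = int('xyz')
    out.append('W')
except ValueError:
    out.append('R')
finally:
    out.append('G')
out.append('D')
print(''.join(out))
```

Execution trace: 'Z' (try body) → 'R' (except ValueError) → 'G' (finally) → 'D' (after the try/except). Output: ZRGD

Answer: ZRGD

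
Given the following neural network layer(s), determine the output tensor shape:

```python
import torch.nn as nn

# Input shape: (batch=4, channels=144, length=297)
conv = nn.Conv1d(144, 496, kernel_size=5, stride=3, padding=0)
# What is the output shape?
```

Input: (4, 144, 297) -> Output: (4, 496, 98)

Answer: (4, 496, 98)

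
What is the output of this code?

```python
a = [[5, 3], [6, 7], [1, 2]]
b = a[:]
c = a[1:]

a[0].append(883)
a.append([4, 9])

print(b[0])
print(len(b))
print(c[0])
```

Key concept: slice with nested mutation.
Step by step:
`a = [[5, 3], [6, 7], [1, 2]]` → a = [[5, 3], [6, 7], [1, 2]]
`b = a[:]` → b = [[5, 3], [6, 7], [1, 2]]
`c = a[1:]` → c = [[6, 7], [1, 2]]
`a[0].append(883)` → a = [[5, 3, 883], [6, 7], [1, 2]]; b = [[5, 3, 883], [6, 7], [1, 2]]
`a.append([4, 9])` → a = [[5, 3, 883], [6, 7], [1, 2], [4, 9]]
`print(b[0])` → prints [5, 3, 883]
`print(len(b))` → prints 3
`print(c[0])` → prints [6, 7]

Answer:
[5, 3, 883]
3
[6, 7]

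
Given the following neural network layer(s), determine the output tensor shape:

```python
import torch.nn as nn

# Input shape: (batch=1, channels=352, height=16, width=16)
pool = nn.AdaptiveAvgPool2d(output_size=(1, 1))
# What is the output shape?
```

Input: (1, 352, 16, 16) -> Output: (1, 352, 1, 1)

Answer: (1, 352, 1, 1)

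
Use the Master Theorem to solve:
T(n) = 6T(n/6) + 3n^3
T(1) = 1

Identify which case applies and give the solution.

a=6, b=6, f(n)=3n^3. log_6(6) = 1. Since c=3 > 1 and the regularity condition holds (6(n/6)^3 = (6/6^3)n^3 with 6/6^3 < 1), Case 3 applies: T(n) = Θ(f(n)) = O(n^3).

Answer: O(n^3) - Case 3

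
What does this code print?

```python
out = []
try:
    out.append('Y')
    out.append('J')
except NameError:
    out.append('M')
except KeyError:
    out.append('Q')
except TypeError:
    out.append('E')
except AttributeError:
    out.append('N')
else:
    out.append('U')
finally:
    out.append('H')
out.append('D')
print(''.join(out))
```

Execution trace: 'Y' (try body) → 'J' (try body, no exception) → 'U' (else) → 'H' (finally) → 'D' (after the try/except). Output: YJUHD

Answer: YJUHD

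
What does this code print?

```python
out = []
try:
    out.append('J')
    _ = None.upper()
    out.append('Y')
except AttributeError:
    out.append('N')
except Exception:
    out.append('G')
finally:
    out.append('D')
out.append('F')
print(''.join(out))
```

Execution trace: 'J' (try body) → 'N' (except AttributeError) → 'D' (finally) → 'F' (after the try/except). Output: JNDF

Answer: JNDF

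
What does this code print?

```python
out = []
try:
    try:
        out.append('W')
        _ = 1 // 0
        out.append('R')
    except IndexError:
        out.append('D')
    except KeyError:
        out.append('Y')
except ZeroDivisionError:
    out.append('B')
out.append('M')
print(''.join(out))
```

Execution trace: 'W' (try body) → 'B' (outer except ZeroDivisionError) → 'M' (after the try/except). Output: WBM

Answer: WBM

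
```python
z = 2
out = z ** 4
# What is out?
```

Trace:
`z = 2` → z = 2
`out = z ** 4` → out = 16
So out = 16

Answer: 16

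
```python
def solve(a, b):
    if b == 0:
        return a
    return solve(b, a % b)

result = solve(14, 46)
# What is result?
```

solve(14, 46) -> solve(46, 14) -> solve(14, 4) -> solve(4, 2) -> solve(2, 0) -> 2

Answer: 2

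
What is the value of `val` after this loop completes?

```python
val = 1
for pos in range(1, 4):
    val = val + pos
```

Start at 1, add 1 through 3
`val` takes the values: 1 → 2 → 4 → 7

Answer: 7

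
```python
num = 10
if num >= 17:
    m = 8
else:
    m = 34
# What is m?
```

Trace:
`num = 10` → num = 10
`if num >= 17: ...` → num >= 17 is False, take else branch → m = 34
So m = 34

Answer: 34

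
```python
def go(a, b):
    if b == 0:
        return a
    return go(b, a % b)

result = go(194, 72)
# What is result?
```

go(194, 72) -> go(72, 50) -> go(50, 22) -> go(22, 6) -> go(6, 4) -> go(4, 2) -> go(2, 0) -> 2

Answer: 2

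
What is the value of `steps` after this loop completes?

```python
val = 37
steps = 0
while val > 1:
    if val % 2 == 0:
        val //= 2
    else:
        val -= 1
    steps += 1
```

Steps to reduce 37 to 1
`steps` takes the values: 0 → 1 → 2 → 3 → 4 → 5 → 6 → 7

Answer: 7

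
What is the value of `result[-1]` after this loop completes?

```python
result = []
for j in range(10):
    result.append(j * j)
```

Last element of squares 0 to 9
`result` takes the values: [] → [0] → [0, 1] → [0, 1, 4] → [0, 1, 4, 9] → [0, 1, 4, 9, 16] → [0, 1, 4, 9, 16, 25] → [0, 1, 4, 9, 16, 25, 36] → [0, 1, 4, 9, 16, 25, 36, 49] → [0, 1, 4, 9, 16, 25, 36, 49, 64] → [0, 1, 4, 9, 16, 25, 36, 49, 64, 81]
So `result[-1]` = 81

Answer: 81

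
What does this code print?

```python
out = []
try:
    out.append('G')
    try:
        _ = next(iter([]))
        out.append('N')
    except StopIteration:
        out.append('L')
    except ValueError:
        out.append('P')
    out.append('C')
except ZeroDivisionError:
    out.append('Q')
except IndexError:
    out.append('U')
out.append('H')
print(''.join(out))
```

Execution trace: 'G' (try body) → 'L' (inner except StopIteration) → 'C' (try body, no exception) → 'H' (after the try/except). Output: GLCH

Answer: GLCH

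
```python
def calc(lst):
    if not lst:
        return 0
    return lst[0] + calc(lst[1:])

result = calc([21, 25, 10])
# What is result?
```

21 + 25 + 10 + 0 = 56

Answer: 56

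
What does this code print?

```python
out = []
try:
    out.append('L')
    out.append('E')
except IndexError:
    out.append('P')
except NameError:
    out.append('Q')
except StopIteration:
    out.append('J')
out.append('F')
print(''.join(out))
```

Execution trace: 'L' (try body) → 'E' (try body, no exception) → 'F' (after the try/except). Output: LEF

Answer: LEF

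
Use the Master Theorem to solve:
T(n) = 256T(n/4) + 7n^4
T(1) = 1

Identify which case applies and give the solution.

a=256, b=4, f(n)=7n^4. log_4(256) = 4. Since c=4 = 4, Case 2 applies: T(n) = Θ(n^log_b(a) · log n) = O(n^4 log n).

Answer: O(n^4 log n) - Case 2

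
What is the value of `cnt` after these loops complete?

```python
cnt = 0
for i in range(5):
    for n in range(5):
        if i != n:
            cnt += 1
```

5² - 5 (exclude diagonal)
`cnt` takes the values: 0 → 1 → 2 → 3 → 4 → 5 → 6 → 7 → 8 → 9 → 10 → 11 → 12 → 13 → 14 → 15 → 16 → 17 → 18 → 19 → 20

Answer: 20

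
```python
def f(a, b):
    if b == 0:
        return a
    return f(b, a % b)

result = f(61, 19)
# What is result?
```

f(61, 19) -> f(19, 4) -> f(4, 3) -> f(3, 1) -> f(1, 0) -> 1

Answer: 1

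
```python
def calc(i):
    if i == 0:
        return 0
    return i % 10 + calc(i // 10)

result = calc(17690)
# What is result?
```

Sum of digits of 17690: 0 + 9 + 6 + 7 + 1 = 23

Answer: 23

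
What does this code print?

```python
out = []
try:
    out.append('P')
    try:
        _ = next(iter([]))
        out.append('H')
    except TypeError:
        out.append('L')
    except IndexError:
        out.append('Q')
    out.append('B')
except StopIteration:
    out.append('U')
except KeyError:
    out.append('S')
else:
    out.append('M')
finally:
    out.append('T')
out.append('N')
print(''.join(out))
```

Execution trace: 'P' (try body) → 'U' (except StopIteration) → 'T' (finally) → 'N' (after the try/except). Output: PUTN

Answer: PUTN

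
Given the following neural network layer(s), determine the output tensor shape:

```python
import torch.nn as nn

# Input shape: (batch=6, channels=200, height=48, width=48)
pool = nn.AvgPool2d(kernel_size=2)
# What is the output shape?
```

Input: (6, 200, 48, 48) -> Output: (6, 200, 24, 24)

Answer: (6, 200, 24, 24)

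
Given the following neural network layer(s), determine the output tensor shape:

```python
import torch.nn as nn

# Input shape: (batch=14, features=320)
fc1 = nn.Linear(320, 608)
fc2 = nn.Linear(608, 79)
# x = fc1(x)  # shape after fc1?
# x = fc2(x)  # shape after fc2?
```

Input: (14, 320) -> after fc1: (14, 608) -> Output: (14, 79)

Answer: (14, 79)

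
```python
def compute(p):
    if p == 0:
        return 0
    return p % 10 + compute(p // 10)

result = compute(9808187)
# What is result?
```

Sum of digits of 9808187: 7 + 8 + 1 + 8 + 0 + 8 + 9 = 41

Answer: 41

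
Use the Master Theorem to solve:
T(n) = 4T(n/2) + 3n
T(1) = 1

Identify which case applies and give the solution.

a=4, b=2, f(n)=3n. log_2(4) = 2. Since c=1 < 2, Case 1 applies: T(n) = Θ(n^log_b(a)) = O(n^2).

Answer: O(n^2) - Case 1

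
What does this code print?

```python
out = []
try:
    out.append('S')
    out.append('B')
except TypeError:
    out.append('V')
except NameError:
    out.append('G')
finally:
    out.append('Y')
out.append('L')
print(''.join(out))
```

Execution trace: 'S' (try body) → 'B' (try body, no exception) → 'Y' (finally) → 'L' (after the try/except). Output: SBYL

Answer: SBYL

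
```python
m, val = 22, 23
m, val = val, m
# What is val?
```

Trace:
`m, val = 22, 23` → m = 22; val = 23
`m, val = val, m` → m = 23; val = 22
So val = 22

Answer: 22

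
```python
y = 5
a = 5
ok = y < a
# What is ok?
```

Trace:
`y = 5` → y = 5
`a = 5` → a = 5
`ok = y < a` → ok = False
So ok = False

Answer: False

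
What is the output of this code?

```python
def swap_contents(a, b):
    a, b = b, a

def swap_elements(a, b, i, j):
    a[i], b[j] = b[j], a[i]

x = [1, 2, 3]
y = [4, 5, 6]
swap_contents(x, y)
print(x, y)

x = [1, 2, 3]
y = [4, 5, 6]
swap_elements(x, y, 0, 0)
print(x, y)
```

Key concept: parameter rebinding vs mutation.
Step by step:
`x = [1, 2, 3]` → x = [1, 2, 3]
`y = [4, 5, 6]` → y = [4, 5, 6]
`swap_contents(x, y)` → no visible change to tracked variables
`print(x, y)` → prints [1, 2, 3] [4, 5, 6]
`x = [1, 2, 3]` → x = [1, 2, 3]
`y = [4, 5, 6]` → y = [4, 5, 6]
`swap_elements(x, y, 0, 0)` → x = [4, 2, 3]; y = [1, 5, 6]
`print(x, y)` → prints [4, 2, 3] [1, 5, 6]

Answer:
[1, 2, 3] [4, 5, 6]
[4, 2, 3] [1, 5, 6]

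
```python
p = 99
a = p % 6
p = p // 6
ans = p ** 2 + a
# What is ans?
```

Trace:
`p = 99` → p = 99
`a = p % 6` → a = 3
`p = p // 6` → p = 16
`ans = p ** 2 + a` → ans = 259
So ans = 259

Answer: 259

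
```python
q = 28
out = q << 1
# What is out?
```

Trace:
`q = 28` → q = 28
`out = q << 1` → out = 56
So out = 56

Answer: 56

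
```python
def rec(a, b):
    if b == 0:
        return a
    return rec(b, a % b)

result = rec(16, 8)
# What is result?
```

rec(16, 8) -> rec(8, 0) -> 8

Answer: 8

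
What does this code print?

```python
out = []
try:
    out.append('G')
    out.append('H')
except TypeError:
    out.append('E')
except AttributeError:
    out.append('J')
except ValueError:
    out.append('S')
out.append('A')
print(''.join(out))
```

Execution trace: 'G' (try body) → 'H' (try body, no exception) → 'A' (after the try/except). Output: GHA

Answer: GHA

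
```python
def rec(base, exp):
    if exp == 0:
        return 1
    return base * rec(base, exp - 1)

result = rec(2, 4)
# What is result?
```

rec(2, 4) = 2 * 2 * 2 * 2 = 16

Answer: 16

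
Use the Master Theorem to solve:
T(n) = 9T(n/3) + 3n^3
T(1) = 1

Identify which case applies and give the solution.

a=9, b=3, f(n)=3n^3. log_3(9) = 2. Since c=3 > 2 and the regularity condition holds (9(n/3)^3 = (9/3^3)n^3 with 9/3^3 < 1), Case 3 applies: T(n) = Θ(f(n)) = O(n^3).

Answer: O(n^3) - Case 3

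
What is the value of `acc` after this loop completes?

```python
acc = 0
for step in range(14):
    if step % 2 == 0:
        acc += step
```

Sum of even numbers 0 to 13
`acc` takes the values: 0 → 2 → 6 → 12 → 20 → 30 → 42

Answer: 42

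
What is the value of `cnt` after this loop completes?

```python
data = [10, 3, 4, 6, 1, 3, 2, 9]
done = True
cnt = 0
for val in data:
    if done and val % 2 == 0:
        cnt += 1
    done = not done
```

Count even values at even positions
`cnt` takes the values: 0 → 1 → 2 → 3

Answer: 3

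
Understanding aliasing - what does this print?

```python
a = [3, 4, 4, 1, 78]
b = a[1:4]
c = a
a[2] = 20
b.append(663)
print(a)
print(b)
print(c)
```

Key concept: slice vs alias.
Step by step:
`a = [3, 4, 4, 1, 78]` → a = [3, 4, 4, 1, 78]
`b = a[1:4]` → b = [4, 4, 1]
`c = a` → c = [3, 4, 4, 1, 78] (same object as a)
`a[2] = 20` → a = [3, 4, 20, 1, 78] (same object as c); c = [3, 4, 20, 1, 78] (same object as a)
`b.append(663)` → b = [4, 4, 1, 663]
`print(a)` → prints [3, 4, 20, 1, 78]
`print(b)` → prints [4, 4, 1, 663]
`print(c)` → prints [3, 4, 20, 1, 78]

Answer:
[3, 4, 20, 1, 78]
[4, 4, 1, 663]
[3, 4, 20, 1, 78]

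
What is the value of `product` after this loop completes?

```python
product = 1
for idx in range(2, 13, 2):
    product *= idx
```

Product of even numbers 2 to 12
`product` takes the values: 1 → 2 → 8 → 48 → 384 → 3840 → 46080

Answer: 46080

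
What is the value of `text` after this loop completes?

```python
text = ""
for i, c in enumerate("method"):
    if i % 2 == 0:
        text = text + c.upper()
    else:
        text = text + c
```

Uppercase even positions in 'method'
`text` takes the values: "" → "M" → "Me" → "MeT" → "MeTh" → "MeThO" → "MeThOd"

Answer: "MeThOd"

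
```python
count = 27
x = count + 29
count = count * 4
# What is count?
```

Trace:
`count = 27` → count = 27
`x = count + 29` → x = 56
`count = count * 4` → count = 108
So count = 108

Answer: 108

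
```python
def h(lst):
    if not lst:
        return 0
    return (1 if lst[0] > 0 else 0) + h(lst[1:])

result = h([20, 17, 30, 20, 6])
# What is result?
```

Count of positive elements in [20, 17, 30, 20, 6] = 5

Answer: 5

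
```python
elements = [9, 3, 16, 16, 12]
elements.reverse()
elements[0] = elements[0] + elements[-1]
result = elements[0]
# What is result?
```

Trace:
`elements = [9, 3, 16, 16, 12]` → elements = [9, 3, 16, 16, 12]
`elements.reverse()` → elements = [12, 16, 16, 3, 9]
`elements[0] = elements[0] + elements[-1]` → elements = [21, 16, 16, 3, 9]
`result = elements[0]` → result = 21
So result = 21

Answer: 21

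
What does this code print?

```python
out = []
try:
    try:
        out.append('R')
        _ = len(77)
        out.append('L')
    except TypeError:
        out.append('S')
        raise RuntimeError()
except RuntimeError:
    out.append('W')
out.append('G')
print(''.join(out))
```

Execution trace: 'R' (inner try body) → 'S' (inner except TypeError) → 'W' (outer except RuntimeError) → 'G' (after the try/except). Output: RSWG

Answer: RSWG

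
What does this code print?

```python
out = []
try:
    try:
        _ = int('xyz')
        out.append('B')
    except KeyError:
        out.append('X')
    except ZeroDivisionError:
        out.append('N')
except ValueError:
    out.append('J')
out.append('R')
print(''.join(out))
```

Execution trace: 'J' (outer except ValueError) → 'R' (after the try/except). Output: JR

Answer: JR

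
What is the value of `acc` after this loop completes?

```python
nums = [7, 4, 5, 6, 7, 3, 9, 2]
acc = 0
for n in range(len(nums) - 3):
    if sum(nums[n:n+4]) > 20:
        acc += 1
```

Count windows with sum > 20
`acc` takes the values: 0 → 1 → 2 → 3 → 4 → 5

Answer: 5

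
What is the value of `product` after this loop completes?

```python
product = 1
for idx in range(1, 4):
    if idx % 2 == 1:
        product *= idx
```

Product of odd numbers 1 to 3
`product` takes the values: 1 → 3

Answer: 3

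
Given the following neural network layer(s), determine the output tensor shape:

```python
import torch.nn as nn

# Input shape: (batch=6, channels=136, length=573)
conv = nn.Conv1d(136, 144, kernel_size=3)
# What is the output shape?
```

Input: (6, 136, 573) -> Output: (6, 144, 571)

Answer: (6, 144, 571)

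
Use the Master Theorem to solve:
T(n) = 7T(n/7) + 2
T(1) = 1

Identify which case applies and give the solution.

a=7, b=7, f(n)=2. log_7(7) = 1. Since c=0 < 1, Case 1 applies: T(n) = Θ(n^log_b(a)) = O(n).

Answer: O(n) - Case 1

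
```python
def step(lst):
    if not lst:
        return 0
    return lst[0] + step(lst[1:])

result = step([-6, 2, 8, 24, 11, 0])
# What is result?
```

(-6) + 2 + 8 + 24 + 11 + 0 + 0 = 39

Answer: 39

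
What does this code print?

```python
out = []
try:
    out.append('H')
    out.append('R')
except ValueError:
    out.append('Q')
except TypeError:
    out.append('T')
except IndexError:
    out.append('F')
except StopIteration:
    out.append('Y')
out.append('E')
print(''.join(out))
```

Execution trace: 'H' (try body) → 'R' (try body, no exception) → 'E' (after the try/except). Output: HRE

Answer: HRE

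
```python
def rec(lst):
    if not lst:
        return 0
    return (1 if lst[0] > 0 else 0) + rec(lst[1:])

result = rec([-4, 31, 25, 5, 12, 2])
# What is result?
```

Count of positive elements in [-4, 31, 25, 5, 12, 2] = 5

Answer: 5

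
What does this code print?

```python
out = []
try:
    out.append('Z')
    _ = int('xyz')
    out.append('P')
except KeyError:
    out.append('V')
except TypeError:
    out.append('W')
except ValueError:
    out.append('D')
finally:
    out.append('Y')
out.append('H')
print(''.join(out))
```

Execution trace: 'Z' (try body) → 'D' (except ValueError) → 'Y' (finally) → 'H' (after the try/except). Output: ZDYH

Answer: ZDYH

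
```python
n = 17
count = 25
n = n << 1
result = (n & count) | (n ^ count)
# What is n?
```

Trace:
`n = 17` → n = 17
`count = 25` → count = 25
`n = n << 1` → n = 34
`result = (n & count) | (n ^ count)` → result = 59
So n = 34

Answer: 34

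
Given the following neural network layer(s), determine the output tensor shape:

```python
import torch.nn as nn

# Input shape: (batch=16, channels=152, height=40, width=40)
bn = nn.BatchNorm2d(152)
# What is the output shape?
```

Input: (16, 152, 40, 40) -> Output: (16, 152, 40, 40)

Answer: (16, 152, 40, 40)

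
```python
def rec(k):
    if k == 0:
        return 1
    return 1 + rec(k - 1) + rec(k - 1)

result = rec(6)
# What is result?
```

rec(k) = 1 + 2·rec(k-1), rec(0)=1. Closed form: (1+1)·2^6 - 1 = 127.

Answer: 127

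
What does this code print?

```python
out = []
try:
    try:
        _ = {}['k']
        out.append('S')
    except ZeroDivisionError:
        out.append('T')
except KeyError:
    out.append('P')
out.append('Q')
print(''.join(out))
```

Execution trace: 'P' (outer except KeyError) → 'Q' (after the try/except). Output: PQ

Answer: PQ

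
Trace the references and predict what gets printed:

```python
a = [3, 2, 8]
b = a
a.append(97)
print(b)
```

Key concept: basic list aliasing.
Step by step:
`a = [3, 2, 8]` → a = [3, 2, 8]
`b = a` → b = [3, 2, 8] (same object as a)
`a.append(97)` → a = [3, 2, 8, 97] (same object as b); b = [3, 2, 8, 97] (same object as a)
`print(b)` → prints [3, 2, 8, 97]

Answer: [3, 2, 8, 97]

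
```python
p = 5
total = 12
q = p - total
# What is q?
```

Trace:
`p = 5` → p = 5
`total = 12` → total = 12
`q = p - total` → q = -7
So q = -7

Answer: -7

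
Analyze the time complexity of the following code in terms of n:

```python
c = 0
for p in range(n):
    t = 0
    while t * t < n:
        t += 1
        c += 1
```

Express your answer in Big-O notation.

Each loop level contributes: n × √n. Multiplying the contributions gives O(n√n).

Answer: O(n√n)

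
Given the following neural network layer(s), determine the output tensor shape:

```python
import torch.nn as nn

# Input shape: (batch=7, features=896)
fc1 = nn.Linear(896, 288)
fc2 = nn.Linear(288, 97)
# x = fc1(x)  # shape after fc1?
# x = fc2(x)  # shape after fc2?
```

Input: (7, 896) -> after fc1: (7, 288) -> Output: (7, 97)

Answer: (7, 97)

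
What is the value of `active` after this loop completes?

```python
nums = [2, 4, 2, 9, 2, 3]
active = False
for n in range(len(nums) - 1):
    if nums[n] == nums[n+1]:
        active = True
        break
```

Check consecutive duplicates in [2, 4, 2, 9, 2, 3]
`active` takes the values: False

Answer: False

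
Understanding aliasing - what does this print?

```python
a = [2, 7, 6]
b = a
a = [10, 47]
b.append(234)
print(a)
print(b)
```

Key concept: rebinding vs mutation: a is rebound to a new list, b still points at the original.
Step by step:
`a = [2, 7, 6]` → a = [2, 7, 6]
`b = a` → b = [2, 7, 6] (same object as a)
`a = [10, 47]` → a = [10, 47]
`b.append(234)` → b = [2, 7, 6, 234]
`print(a)` → prints [10, 47]
`print(b)` → prints [2, 7, 6, 234]

Answer:
[10, 47]
[2, 7, 6, 234]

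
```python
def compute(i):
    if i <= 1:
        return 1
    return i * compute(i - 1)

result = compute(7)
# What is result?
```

compute(7) = 7 * 6 * 5 * 4 * 3 * 2 * 1 = 5040

Answer: 5040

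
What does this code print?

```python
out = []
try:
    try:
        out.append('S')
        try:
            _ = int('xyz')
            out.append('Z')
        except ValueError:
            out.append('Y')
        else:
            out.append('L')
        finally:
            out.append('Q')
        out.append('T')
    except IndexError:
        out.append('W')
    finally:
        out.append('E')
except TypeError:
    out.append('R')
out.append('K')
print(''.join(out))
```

Execution trace: 'S' (try body) → 'Y' (inner except ValueError) → 'Q' (inner finally) → 'T' (try body, no exception) → 'E' (finally) → 'K' (after the try/except). Output: SYQTEK

Answer: SYQTEK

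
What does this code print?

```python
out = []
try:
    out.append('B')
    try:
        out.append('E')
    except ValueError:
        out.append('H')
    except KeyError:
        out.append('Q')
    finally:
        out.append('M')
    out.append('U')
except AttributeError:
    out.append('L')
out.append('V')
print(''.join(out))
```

Execution trace: 'B' (try body) → 'E' (inner try body, no exception) → 'M' (inner finally) → 'U' (try body, no exception) → 'V' (after the try/except). Output: BEMUV

Answer: BEMUV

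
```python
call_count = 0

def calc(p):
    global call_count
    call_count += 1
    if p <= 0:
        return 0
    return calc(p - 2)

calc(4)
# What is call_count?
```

Linear recursion stepping by 2: 3 calls from p=4 down to ≤0.

Answer: 3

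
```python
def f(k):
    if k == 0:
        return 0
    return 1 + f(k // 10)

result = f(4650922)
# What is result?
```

Count of digits of 4650922: 7

Answer: 7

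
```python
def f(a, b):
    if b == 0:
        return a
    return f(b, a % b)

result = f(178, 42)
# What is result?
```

f(178, 42) -> f(42, 10) -> f(10, 2) -> f(2, 0) -> 2

Answer: 2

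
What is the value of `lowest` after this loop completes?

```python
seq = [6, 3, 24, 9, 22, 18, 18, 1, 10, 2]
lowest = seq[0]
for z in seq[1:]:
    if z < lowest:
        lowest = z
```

Minimum of [6, 3, 24, 9, 22, 18, 18, 1, 10, 2]
`lowest` takes the values: 6 → 3 → 1

Answer: 1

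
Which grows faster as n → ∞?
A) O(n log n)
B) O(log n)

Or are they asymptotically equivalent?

O(n log n) vs O(log n): Higher order terms dominate.

Answer: A) O(n log n) grows faster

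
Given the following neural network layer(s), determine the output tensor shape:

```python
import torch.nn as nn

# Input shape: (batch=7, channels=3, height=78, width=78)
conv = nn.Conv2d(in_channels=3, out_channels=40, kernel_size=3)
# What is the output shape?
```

Input: (7, 3, 78, 78) -> Output: (7, 40, 76, 76)

Answer: (7, 40, 76, 76)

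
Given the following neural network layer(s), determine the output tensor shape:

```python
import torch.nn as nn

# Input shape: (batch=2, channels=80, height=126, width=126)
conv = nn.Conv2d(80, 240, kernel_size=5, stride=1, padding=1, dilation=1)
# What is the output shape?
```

Input: (2, 80, 126, 126) -> Output: (2, 240, 124, 124)

Answer: (2, 240, 124, 124)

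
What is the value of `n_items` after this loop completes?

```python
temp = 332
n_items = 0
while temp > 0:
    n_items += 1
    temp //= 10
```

Count digits by repeated division by 10
`n_items` takes the values: 0 → 1 → 2 → 3

Answer: 3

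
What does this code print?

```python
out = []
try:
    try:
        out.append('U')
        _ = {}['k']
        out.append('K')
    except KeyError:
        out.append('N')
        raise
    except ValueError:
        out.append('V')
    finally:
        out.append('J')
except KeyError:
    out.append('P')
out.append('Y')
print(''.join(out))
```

Execution trace: 'U' (try body) → 'N' (except KeyError) → 'J' (finally) → 'P' (outer except KeyError) → 'Y' (after the try/except). Output: UNJPY

Answer: UNJPY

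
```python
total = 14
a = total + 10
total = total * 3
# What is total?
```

Trace:
`total = 14` → total = 14
`a = total + 10` → a = 24
`total = total * 3` → total = 42
So total = 42

Answer: 42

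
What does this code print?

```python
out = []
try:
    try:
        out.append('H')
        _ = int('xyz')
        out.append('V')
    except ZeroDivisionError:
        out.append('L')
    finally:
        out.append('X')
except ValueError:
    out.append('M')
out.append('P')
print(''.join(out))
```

Execution trace: 'H' (inner try body) → 'X' (inner finally) → 'M' (outer except ValueError) → 'P' (after the try/except). Output: HXMP

Answer: HXMP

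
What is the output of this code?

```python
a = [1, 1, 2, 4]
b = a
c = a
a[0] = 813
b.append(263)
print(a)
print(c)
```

Key concept: multiple aliases.
Step by step:
`a = [1, 1, 2, 4]` → a = [1, 1, 2, 4]
`b = a` → b = [1, 1, 2, 4] (same object as a)
`c = a` → c = [1, 1, 2, 4] (same object as a, b)
`a[0] = 813` → a = [813, 1, 2, 4] (same object as b, c); b = [813, 1, 2, 4] (same object as a, c); c = [813, 1, 2, 4] (same object as a, b)
`b.append(263)` → a = [813, 1, 2, 4, 263] (same object as b, c); b = [813, 1, 2, 4, 263] (same object as a, c); c = [813, 1, 2, 4, 263] (same object as a, b)
`print(a)` → prints [813, 1, 2, 4, 263]
`print(c)` → prints [813, 1, 2, 4, 263]

Answer:
[813, 1, 2, 4, 263]
[813, 1, 2, 4, 263]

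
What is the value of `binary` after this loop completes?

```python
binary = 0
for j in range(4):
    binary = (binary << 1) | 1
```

Build 4 consecutive 1-bits: 0b1111
`binary` takes the values: 0 → 1 → 3 → 7 → 15

Answer: 15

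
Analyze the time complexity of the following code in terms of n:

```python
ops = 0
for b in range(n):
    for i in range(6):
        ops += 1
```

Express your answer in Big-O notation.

Each loop level contributes: n × 1. Multiplying the contributions gives O(n).

Answer: O(n)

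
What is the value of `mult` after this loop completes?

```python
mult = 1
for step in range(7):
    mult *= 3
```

3^7 = 2187
`mult` takes the values: 1 → 3 → 9 → 27 → 81 → 243 → 729 → 2187

Answer: 2187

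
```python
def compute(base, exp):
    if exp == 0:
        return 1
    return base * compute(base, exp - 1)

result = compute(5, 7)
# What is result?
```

compute(5, 7) = 5 * 5 * 5 * 5 * 5 * 5 * 5 = 78125

Answer: 78125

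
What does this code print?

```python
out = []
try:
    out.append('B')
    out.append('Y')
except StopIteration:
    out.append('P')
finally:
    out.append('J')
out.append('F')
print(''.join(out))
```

Execution trace: 'B' (try body) → 'Y' (try body, no exception) → 'J' (finally) → 'F' (after the try/except). Output: BYJF

Answer: BYJF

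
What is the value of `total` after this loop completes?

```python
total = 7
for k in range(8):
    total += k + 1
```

Start at 7, add 1 to 8 = 43
`total` takes the values: 7 → 8 → 10 → 13 → 17 → 22 → 28 → 35 → 43

Answer: 43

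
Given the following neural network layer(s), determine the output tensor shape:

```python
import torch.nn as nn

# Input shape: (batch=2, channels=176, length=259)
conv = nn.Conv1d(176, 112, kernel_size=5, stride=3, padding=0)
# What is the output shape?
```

Input: (2, 176, 259) -> Output: (2, 112, 85)

Answer: (2, 112, 85)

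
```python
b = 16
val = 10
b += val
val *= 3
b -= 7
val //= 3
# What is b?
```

Trace:
`b = 16` → b = 16
`val = 10` → val = 10
`b += val` → b = 26
`val *= 3` → val = 30
`b -= 7` → b = 19
`val //= 3` → val = 10
So b = 19

Answer: 19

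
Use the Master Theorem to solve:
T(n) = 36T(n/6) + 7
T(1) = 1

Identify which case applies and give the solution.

a=36, b=6, f(n)=7. log_6(36) = 2. Since c=0 < 2, Case 1 applies: T(n) = Θ(n^log_b(a)) = O(n^2).

Answer: O(n^2) - Case 1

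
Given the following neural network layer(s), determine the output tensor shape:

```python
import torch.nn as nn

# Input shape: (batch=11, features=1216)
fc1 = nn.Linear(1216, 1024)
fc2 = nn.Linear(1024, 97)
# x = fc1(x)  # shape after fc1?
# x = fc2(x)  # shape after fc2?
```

Input: (11, 1216) -> after fc1: (11, 1024) -> Output: (11, 97)

Answer: (11, 97)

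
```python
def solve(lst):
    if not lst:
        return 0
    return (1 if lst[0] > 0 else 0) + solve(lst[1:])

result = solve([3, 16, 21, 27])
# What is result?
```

Count of positive elements in [3, 16, 21, 27] = 4

Answer: 4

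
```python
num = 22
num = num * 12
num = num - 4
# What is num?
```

Trace:
`num = 22` → num = 22
`num = num * 12` → num = 264
`num = num - 4` → num = 260
So num = 260

Answer: 260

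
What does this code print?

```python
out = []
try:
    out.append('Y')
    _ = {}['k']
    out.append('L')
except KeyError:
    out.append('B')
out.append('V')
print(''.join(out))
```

Execution trace: 'Y' (try body) → 'B' (except KeyError) → 'V' (after the try/except). Output: YBV

Answer: YBV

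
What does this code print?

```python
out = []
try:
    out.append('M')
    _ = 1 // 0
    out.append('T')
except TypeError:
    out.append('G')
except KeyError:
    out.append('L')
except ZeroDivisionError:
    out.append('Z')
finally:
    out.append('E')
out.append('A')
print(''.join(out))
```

Execution trace: 'M' (try body) → 'Z' (except ZeroDivisionError) → 'E' (finally) → 'A' (after the try/except). Output: MZEA

Answer: MZEA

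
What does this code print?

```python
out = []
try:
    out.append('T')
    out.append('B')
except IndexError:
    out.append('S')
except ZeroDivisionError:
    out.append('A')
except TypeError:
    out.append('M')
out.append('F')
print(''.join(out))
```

Execution trace: 'T' (try body) → 'B' (try body, no exception) → 'F' (after the try/except). Output: TBF

Answer: TBF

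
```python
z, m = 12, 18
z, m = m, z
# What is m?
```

Trace:
`z, m = 12, 18` → z = 12; m = 18
`z, m = m, z` → z = 18; m = 12
So m = 12

Answer: 12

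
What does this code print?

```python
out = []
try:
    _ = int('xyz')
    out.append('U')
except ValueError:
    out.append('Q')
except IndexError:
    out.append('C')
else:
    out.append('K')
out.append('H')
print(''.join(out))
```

Execution trace: 'Q' (except ValueError) → 'H' (after the try/except). Output: QH

Answer: QH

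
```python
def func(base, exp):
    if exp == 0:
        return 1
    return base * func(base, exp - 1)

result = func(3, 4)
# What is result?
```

func(3, 4) = 3 * 3 * 3 * 3 = 81

Answer: 81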